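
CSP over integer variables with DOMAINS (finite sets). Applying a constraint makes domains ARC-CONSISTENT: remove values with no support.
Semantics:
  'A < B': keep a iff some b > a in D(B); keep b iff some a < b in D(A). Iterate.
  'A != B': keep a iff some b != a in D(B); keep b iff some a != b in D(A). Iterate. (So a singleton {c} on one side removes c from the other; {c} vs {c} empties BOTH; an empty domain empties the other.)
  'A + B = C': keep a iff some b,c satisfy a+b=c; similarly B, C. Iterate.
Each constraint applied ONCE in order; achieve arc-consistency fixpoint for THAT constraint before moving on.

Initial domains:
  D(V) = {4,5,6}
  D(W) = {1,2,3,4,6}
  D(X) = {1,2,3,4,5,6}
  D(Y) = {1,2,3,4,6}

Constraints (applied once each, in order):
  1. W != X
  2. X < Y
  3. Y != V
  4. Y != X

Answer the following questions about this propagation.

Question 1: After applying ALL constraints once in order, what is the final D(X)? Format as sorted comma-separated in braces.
Answer: {1,2,3,4,5}

Derivation:
Constraint 1 (W != X) on D(W)={1,2,3,4,6} D(X)={1,2,3,4,5,6}: no change
Constraint 2 (X < Y) on D(X)={1,2,3,4,5,6} D(Y)={1,2,3,4,6}: X {1,2,3,4,5,6}->{1,2,3,4,5}; Y {1,2,3,4,6}->{2,3,4,6}
Constraint 3 (Y != V) on D(Y)={2,3,4,6} D(V)={4,5,6}: no change
Constraint 4 (Y != X) on D(Y)={2,3,4,6} D(X)={1,2,3,4,5}: no change
So after all 4 constraints: D(X) = {1,2,3,4,5}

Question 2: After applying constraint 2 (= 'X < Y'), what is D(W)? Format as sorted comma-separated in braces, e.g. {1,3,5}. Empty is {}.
Answer: {1,2,3,4,6}

Derivation:
Constraint 1 (W != X) on D(W)={1,2,3,4,6} D(X)={1,2,3,4,5,6}: no change
Constraint 2 (X < Y) on D(X)={1,2,3,4,5,6} D(Y)={1,2,3,4,6}: X {1,2,3,4,5,6}->{1,2,3,4,5}; Y {1,2,3,4,6}->{2,3,4,6}
So after constraint 2: D(W) = {1,2,3,4,6}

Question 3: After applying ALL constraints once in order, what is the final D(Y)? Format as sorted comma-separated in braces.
Constraint 1 (W != X) on D(W)={1,2,3,4,6} D(X)={1,2,3,4,5,6}: no change
Constraint 2 (X < Y) on D(X)={1,2,3,4,5,6} D(Y)={1,2,3,4,6}: X {1,2,3,4,5,6}->{1,2,3,4,5}; Y {1,2,3,4,6}->{2,3,4,6}
Constraint 3 (Y != V) on D(Y)={2,3,4,6} D(V)={4,5,6}: no change
Constraint 4 (Y != X) on D(Y)={2,3,4,6} D(X)={1,2,3,4,5}: no change
So after all 4 constraints: D(Y) = {2,3,4,6}

Answer: {2,3,4,6}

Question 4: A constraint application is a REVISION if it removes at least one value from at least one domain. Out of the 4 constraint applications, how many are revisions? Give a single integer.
Constraint 1 (W != X) on D(W)={1,2,3,4,6} D(X)={1,2,3,4,5,6}: no change => not a revision
Constraint 2 (X < Y) on D(X)={1,2,3,4,5,6} D(Y)={1,2,3,4,6}: X {1,2,3,4,5,6}->{1,2,3,4,5}; Y {1,2,3,4,6}->{2,3,4,6} => REVISION
Constraint 3 (Y != V) on D(Y)={2,3,4,6} D(V)={4,5,6}: no change => not a revision
Constraint 4 (Y != X) on D(Y)={2,3,4,6} D(X)={1,2,3,4,5}: no change => not a revision
Total revisions = 1

Answer: 1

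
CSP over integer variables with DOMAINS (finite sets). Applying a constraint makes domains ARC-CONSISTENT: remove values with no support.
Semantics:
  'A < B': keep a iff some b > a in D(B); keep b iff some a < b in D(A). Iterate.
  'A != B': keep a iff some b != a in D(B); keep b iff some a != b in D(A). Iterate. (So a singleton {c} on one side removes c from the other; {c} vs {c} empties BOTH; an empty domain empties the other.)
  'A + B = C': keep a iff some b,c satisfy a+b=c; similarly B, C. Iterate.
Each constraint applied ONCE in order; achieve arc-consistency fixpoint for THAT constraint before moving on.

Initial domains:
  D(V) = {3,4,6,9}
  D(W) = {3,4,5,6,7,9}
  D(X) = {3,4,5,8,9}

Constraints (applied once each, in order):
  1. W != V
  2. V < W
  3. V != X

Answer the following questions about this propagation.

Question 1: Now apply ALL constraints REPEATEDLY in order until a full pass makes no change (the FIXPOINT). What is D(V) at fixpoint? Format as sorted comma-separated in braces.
pass 0 (initial): D(V)={3,4,6,9}
pass 1: V {3,4,6,9}->{3,4,6}; W {3,4,5,6,7,9}->{4,5,6,7,9}
pass 2: no change
Fixpoint after 2 passes: D(V) = {3,4,6}

Answer: {3,4,6}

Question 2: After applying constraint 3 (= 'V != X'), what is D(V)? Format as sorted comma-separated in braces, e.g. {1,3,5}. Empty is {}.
Answer: {3,4,6}

Derivation:
Constraint 1 (W != V) on D(W)={3,4,5,6,7,9} D(V)={3,4,6,9}: no change
Constraint 2 (V < W) on D(V)={3,4,6,9} D(W)={3,4,5,6,7,9}: V {3,4,6,9}->{3,4,6}; W {3,4,5,6,7,9}->{4,5,6,7,9}
Constraint 3 (V != X) on D(V)={3,4,6} D(X)={3,4,5,8,9}: no change
So after constraint 3: D(V) = {3,4,6}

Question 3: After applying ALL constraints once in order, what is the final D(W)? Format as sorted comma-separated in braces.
Answer: {4,5,6,7,9}

Derivation:
Constraint 1 (W != V) on D(W)={3,4,5,6,7,9} D(V)={3,4,6,9}: no change
Constraint 2 (V < W) on D(V)={3,4,6,9} D(W)={3,4,5,6,7,9}: V {3,4,6,9}->{3,4,6}; W {3,4,5,6,7,9}->{4,5,6,7,9}
Constraint 3 (V != X) on D(V)={3,4,6} D(X)={3,4,5,8,9}: no change
So after all 3 constraints: D(W) = {4,5,6,7,9}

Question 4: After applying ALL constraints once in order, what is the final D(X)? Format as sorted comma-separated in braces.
Answer: {3,4,5,8,9}

Derivation:
Constraint 1 (W != V) on D(W)={3,4,5,6,7,9} D(V)={3,4,6,9}: no change
Constraint 2 (V < W) on D(V)={3,4,6,9} D(W)={3,4,5,6,7,9}: V {3,4,6,9}->{3,4,6}; W {3,4,5,6,7,9}->{4,5,6,7,9}
Constraint 3 (V != X) on D(V)={3,4,6} D(X)={3,4,5,8,9}: no change
So after all 3 constraints: D(X) = {3,4,5,8,9}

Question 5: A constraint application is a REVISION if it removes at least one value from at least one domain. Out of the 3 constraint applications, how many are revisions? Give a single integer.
Constraint 1 (W != V) on D(W)={3,4,5,6,7,9} D(V)={3,4,6,9}: no change => not a revision
Constraint 2 (V < W) on D(V)={3,4,6,9} D(W)={3,4,5,6,7,9}: V {3,4,6,9}->{3,4,6}; W {3,4,5,6,7,9}->{4,5,6,7,9} => REVISION
Constraint 3 (V != X) on D(V)={3,4,6} D(X)={3,4,5,8,9}: no change => not a revision
Total revisions = 1

Answer: 1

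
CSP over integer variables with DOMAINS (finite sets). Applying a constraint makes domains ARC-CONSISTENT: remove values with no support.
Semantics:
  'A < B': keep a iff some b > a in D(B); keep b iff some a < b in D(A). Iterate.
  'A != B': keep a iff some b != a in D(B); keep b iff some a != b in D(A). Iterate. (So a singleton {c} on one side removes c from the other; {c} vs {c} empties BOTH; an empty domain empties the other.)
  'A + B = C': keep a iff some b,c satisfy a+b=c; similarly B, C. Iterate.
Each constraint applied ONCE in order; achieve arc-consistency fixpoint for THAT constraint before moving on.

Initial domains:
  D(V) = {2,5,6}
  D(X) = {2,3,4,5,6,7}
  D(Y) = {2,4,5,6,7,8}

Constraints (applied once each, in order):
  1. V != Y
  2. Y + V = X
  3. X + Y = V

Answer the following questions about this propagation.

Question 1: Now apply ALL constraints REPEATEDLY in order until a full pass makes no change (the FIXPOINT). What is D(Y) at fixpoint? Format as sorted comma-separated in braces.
Answer: {}

Derivation:
pass 0 (initial): D(Y)={2,4,5,6,7,8}
pass 1: V {2,5,6}->{}; X {2,3,4,5,6,7}->{}; Y {2,4,5,6,7,8}->{}
pass 2: no change
Fixpoint after 2 passes: D(Y) = {}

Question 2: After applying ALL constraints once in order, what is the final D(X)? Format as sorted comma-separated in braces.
Constraint 1 (V != Y) on D(V)={2,5,6} D(Y)={2,4,5,6,7,8}: no change
Constraint 2 (Y + V = X) on D(Y)={2,4,5,6,7,8} D(V)={2,5,6} D(X)={2,3,4,5,6,7}: Y {2,4,5,6,7,8}->{2,4,5}; V {2,5,6}->{2,5}; X {2,3,4,5,6,7}->{4,6,7}
Constraint 3 (X + Y = V) on D(X)={4,6,7} D(Y)={2,4,5} D(V)={2,5}: X {4,6,7}->{}; Y {2,4,5}->{}; V {2,5}->{}
So after all 3 constraints: D(X) = {}

Answer: {}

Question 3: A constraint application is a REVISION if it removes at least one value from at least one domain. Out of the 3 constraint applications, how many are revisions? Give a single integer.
Constraint 1 (V != Y) on D(V)={2,5,6} D(Y)={2,4,5,6,7,8}: no change => not a revision
Constraint 2 (Y + V = X) on D(Y)={2,4,5,6,7,8} D(V)={2,5,6} D(X)={2,3,4,5,6,7}: Y {2,4,5,6,7,8}->{2,4,5}; V {2,5,6}->{2,5}; X {2,3,4,5,6,7}->{4,6,7} => REVISION
Constraint 3 (X + Y = V) on D(X)={4,6,7} D(Y)={2,4,5} D(V)={2,5}: X {4,6,7}->{}; Y {2,4,5}->{}; V {2,5}->{} => REVISION
Total revisions = 2

Answer: 2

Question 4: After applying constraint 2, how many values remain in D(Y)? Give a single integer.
Answer: 3

Derivation:
Constraint 1 (V != Y) on D(V)={2,5,6} D(Y)={2,4,5,6,7,8}: no change
Constraint 2 (Y + V = X) on D(Y)={2,4,5,6,7,8} D(V)={2,5,6} D(X)={2,3,4,5,6,7}: Y {2,4,5,6,7,8}->{2,4,5}; V {2,5,6}->{2,5}; X {2,3,4,5,6,7}->{4,6,7}
So after constraint 2: D(Y)={2,4,5}, size = 3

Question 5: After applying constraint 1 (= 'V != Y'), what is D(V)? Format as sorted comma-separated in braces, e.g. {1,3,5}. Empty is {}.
Answer: {2,5,6}

Derivation:
Constraint 1 (V != Y) on D(V)={2,5,6} D(Y)={2,4,5,6,7,8}: no change
So after constraint 1: D(V) = {2,5,6}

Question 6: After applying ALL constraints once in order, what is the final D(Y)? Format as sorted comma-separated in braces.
Constraint 1 (V != Y) on D(V)={2,5,6} D(Y)={2,4,5,6,7,8}: no change
Constraint 2 (Y + V = X) on D(Y)={2,4,5,6,7,8} D(V)={2,5,6} D(X)={2,3,4,5,6,7}: Y {2,4,5,6,7,8}->{2,4,5}; V {2,5,6}->{2,5}; X {2,3,4,5,6,7}->{4,6,7}
Constraint 3 (X + Y = V) on D(X)={4,6,7} D(Y)={2,4,5} D(V)={2,5}: X {4,6,7}->{}; Y {2,4,5}->{}; V {2,5}->{}
So after all 3 constraints: D(Y) = {}

Answer: {}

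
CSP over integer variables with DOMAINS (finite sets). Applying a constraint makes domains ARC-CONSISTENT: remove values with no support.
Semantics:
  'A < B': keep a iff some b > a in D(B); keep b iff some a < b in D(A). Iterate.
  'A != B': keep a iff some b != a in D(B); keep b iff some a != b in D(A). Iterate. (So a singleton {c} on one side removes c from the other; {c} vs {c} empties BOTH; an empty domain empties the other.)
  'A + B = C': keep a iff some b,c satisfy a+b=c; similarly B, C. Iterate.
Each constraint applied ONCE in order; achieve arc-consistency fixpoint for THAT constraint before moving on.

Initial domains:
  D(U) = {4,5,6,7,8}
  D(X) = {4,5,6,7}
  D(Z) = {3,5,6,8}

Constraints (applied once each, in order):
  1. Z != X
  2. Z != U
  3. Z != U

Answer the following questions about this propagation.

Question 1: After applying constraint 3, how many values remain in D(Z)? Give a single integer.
Answer: 4

Derivation:
Constraint 1 (Z != X) on D(Z)={3,5,6,8} D(X)={4,5,6,7}: no change
Constraint 2 (Z != U) on D(Z)={3,5,6,8} D(U)={4,5,6,7,8}: no change
Constraint 3 (Z != U) on D(Z)={3,5,6,8} D(U)={4,5,6,7,8}: no change
So after constraint 3: D(Z)={3,5,6,8}, size = 4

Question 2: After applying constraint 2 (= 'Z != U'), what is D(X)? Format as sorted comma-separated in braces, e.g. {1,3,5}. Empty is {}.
Constraint 1 (Z != X) on D(Z)={3,5,6,8} D(X)={4,5,6,7}: no change
Constraint 2 (Z != U) on D(Z)={3,5,6,8} D(U)={4,5,6,7,8}: no change
So after constraint 2: D(X) = {4,5,6,7}

Answer: {4,5,6,7}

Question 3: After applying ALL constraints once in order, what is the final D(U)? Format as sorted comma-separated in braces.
Answer: {4,5,6,7,8}

Derivation:
Constraint 1 (Z != X) on D(Z)={3,5,6,8} D(X)={4,5,6,7}: no change
Constraint 2 (Z != U) on D(Z)={3,5,6,8} D(U)={4,5,6,7,8}: no change
Constraint 3 (Z != U) on D(Z)={3,5,6,8} D(U)={4,5,6,7,8}: no change
So after all 3 constraints: D(U) = {4,5,6,7,8}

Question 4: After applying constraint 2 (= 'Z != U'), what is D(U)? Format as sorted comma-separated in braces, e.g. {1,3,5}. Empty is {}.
Answer: {4,5,6,7,8}

Derivation:
Constraint 1 (Z != X) on D(Z)={3,5,6,8} D(X)={4,5,6,7}: no change
Constraint 2 (Z != U) on D(Z)={3,5,6,8} D(U)={4,5,6,7,8}: no change
So after constraint 2: D(U) = {4,5,6,7,8}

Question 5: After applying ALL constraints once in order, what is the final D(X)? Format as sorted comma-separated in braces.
Constraint 1 (Z != X) on D(Z)={3,5,6,8} D(X)={4,5,6,7}: no change
Constraint 2 (Z != U) on D(Z)={3,5,6,8} D(U)={4,5,6,7,8}: no change
Constraint 3 (Z != U) on D(Z)={3,5,6,8} D(U)={4,5,6,7,8}: no change
So after all 3 constraints: D(X) = {4,5,6,7}

Answer: {4,5,6,7}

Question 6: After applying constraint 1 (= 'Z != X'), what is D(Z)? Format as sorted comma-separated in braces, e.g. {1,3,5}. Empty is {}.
Constraint 1 (Z != X) on D(Z)={3,5,6,8} D(X)={4,5,6,7}: no change
So after constraint 1: D(Z) = {3,5,6,8}

Answer: {3,5,6,8}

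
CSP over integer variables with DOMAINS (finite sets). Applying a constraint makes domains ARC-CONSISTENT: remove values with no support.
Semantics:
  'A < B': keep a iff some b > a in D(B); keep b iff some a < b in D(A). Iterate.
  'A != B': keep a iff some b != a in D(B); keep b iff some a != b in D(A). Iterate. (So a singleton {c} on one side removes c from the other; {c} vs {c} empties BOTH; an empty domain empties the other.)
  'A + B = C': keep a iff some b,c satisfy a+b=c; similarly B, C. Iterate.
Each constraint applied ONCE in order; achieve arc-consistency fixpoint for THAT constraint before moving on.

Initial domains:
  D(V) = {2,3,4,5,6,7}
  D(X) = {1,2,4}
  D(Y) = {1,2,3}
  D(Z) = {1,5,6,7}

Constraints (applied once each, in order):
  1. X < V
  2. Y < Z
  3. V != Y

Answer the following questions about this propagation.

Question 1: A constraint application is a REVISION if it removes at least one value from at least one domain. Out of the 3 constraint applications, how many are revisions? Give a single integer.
Constraint 1 (X < V) on D(X)={1,2,4} D(V)={2,3,4,5,6,7}: no change => not a revision
Constraint 2 (Y < Z) on D(Y)={1,2,3} D(Z)={1,5,6,7}: Z {1,5,6,7}->{5,6,7} => REVISION
Constraint 3 (V != Y) on D(V)={2,3,4,5,6,7} D(Y)={1,2,3}: no change => not a revision
Total revisions = 1

Answer: 1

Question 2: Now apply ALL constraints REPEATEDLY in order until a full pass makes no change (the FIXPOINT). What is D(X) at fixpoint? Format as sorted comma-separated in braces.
Answer: {1,2,4}

Derivation:
pass 0 (initial): D(X)={1,2,4}
pass 1: Z {1,5,6,7}->{5,6,7}
pass 2: no change
Fixpoint after 2 passes: D(X) = {1,2,4}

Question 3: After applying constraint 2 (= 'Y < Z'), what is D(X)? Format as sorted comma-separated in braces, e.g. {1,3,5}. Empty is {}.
Constraint 1 (X < V) on D(X)={1,2,4} D(V)={2,3,4,5,6,7}: no change
Constraint 2 (Y < Z) on D(Y)={1,2,3} D(Z)={1,5,6,7}: Z {1,5,6,7}->{5,6,7}
So after constraint 2: D(X) = {1,2,4}

Answer: {1,2,4}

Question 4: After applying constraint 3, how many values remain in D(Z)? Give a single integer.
Answer: 3

Derivation:
Constraint 1 (X < V) on D(X)={1,2,4} D(V)={2,3,4,5,6,7}: no change
Constraint 2 (Y < Z) on D(Y)={1,2,3} D(Z)={1,5,6,7}: Z {1,5,6,7}->{5,6,7}
Constraint 3 (V != Y) on D(V)={2,3,4,5,6,7} D(Y)={1,2,3}: no change
So after constraint 3: D(Z)={5,6,7}, size = 3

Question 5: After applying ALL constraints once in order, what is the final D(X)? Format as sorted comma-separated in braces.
Answer: {1,2,4}

Derivation:
Constraint 1 (X < V) on D(X)={1,2,4} D(V)={2,3,4,5,6,7}: no change
Constraint 2 (Y < Z) on D(Y)={1,2,3} D(Z)={1,5,6,7}: Z {1,5,6,7}->{5,6,7}
Constraint 3 (V != Y) on D(V)={2,3,4,5,6,7} D(Y)={1,2,3}: no change
So after all 3 constraints: D(X) = {1,2,4}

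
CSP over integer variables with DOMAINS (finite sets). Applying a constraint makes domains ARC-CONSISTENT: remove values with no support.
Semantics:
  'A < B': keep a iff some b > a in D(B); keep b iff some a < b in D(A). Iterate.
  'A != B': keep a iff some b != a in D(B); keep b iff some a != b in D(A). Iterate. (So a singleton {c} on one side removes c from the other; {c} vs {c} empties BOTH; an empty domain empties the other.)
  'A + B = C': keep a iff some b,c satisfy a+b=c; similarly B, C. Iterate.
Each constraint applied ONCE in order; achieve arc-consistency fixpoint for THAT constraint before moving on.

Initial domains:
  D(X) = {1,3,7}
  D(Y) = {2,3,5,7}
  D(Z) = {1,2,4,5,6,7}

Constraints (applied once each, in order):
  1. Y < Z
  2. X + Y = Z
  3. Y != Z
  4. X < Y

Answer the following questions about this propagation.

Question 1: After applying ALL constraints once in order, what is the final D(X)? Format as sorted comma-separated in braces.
Answer: {1,3}

Derivation:
Constraint 1 (Y < Z) on D(Y)={2,3,5,7} D(Z)={1,2,4,5,6,7}: Y {2,3,5,7}->{2,3,5}; Z {1,2,4,5,6,7}->{4,5,6,7}
Constraint 2 (X + Y = Z) on D(X)={1,3,7} D(Y)={2,3,5} D(Z)={4,5,6,7}: X {1,3,7}->{1,3}; Z {4,5,6,7}->{4,5,6}
Constraint 3 (Y != Z) on D(Y)={2,3,5} D(Z)={4,5,6}: no change
Constraint 4 (X < Y) on D(X)={1,3} D(Y)={2,3,5}: no change
So after all 4 constraints: D(X) = {1,3}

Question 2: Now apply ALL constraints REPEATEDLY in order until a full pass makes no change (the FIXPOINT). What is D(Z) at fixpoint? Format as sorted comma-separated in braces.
Answer: {4,5,6}

Derivation:
pass 0 (initial): D(Z)={1,2,4,5,6,7}
pass 1: X {1,3,7}->{1,3}; Y {2,3,5,7}->{2,3,5}; Z {1,2,4,5,6,7}->{4,5,6}
pass 2: no change
Fixpoint after 2 passes: D(Z) = {4,5,6}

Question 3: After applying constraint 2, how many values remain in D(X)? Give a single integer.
Constraint 1 (Y < Z) on D(Y)={2,3,5,7} D(Z)={1,2,4,5,6,7}: Y {2,3,5,7}->{2,3,5}; Z {1,2,4,5,6,7}->{4,5,6,7}
Constraint 2 (X + Y = Z) on D(X)={1,3,7} D(Y)={2,3,5} D(Z)={4,5,6,7}: X {1,3,7}->{1,3}; Z {4,5,6,7}->{4,5,6}
So after constraint 2: D(X)={1,3}, size = 2

Answer: 2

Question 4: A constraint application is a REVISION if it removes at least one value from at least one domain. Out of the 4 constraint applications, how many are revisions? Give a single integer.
Answer: 2

Derivation:
Constraint 1 (Y < Z) on D(Y)={2,3,5,7} D(Z)={1,2,4,5,6,7}: Y {2,3,5,7}->{2,3,5}; Z {1,2,4,5,6,7}->{4,5,6,7} => REVISION
Constraint 2 (X + Y = Z) on D(X)={1,3,7} D(Y)={2,3,5} D(Z)={4,5,6,7}: X {1,3,7}->{1,3}; Z {4,5,6,7}->{4,5,6} => REVISION
Constraint 3 (Y != Z) on D(Y)={2,3,5} D(Z)={4,5,6}: no change => not a revision
Constraint 4 (X < Y) on D(X)={1,3} D(Y)={2,3,5}: no change => not a revision
Total revisions = 2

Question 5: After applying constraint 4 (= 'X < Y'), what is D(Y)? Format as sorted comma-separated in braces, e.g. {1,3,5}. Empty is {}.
Constraint 1 (Y < Z) on D(Y)={2,3,5,7} D(Z)={1,2,4,5,6,7}: Y {2,3,5,7}->{2,3,5}; Z {1,2,4,5,6,7}->{4,5,6,7}
Constraint 2 (X + Y = Z) on D(X)={1,3,7} D(Y)={2,3,5} D(Z)={4,5,6,7}: X {1,3,7}->{1,3}; Z {4,5,6,7}->{4,5,6}
Constraint 3 (Y != Z) on D(Y)={2,3,5} D(Z)={4,5,6}: no change
Constraint 4 (X < Y) on D(X)={1,3} D(Y)={2,3,5}: no change
So after constraint 4: D(Y) = {2,3,5}

Answer: {2,3,5}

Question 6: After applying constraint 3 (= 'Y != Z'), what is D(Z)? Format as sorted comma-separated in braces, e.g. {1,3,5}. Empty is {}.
Answer: {4,5,6}

Derivation:
Constraint 1 (Y < Z) on D(Y)={2,3,5,7} D(Z)={1,2,4,5,6,7}: Y {2,3,5,7}->{2,3,5}; Z {1,2,4,5,6,7}->{4,5,6,7}
Constraint 2 (X + Y = Z) on D(X)={1,3,7} D(Y)={2,3,5} D(Z)={4,5,6,7}: X {1,3,7}->{1,3}; Z {4,5,6,7}->{4,5,6}
Constraint 3 (Y != Z) on D(Y)={2,3,5} D(Z)={4,5,6}: no change
So after constraint 3: D(Z) = {4,5,6}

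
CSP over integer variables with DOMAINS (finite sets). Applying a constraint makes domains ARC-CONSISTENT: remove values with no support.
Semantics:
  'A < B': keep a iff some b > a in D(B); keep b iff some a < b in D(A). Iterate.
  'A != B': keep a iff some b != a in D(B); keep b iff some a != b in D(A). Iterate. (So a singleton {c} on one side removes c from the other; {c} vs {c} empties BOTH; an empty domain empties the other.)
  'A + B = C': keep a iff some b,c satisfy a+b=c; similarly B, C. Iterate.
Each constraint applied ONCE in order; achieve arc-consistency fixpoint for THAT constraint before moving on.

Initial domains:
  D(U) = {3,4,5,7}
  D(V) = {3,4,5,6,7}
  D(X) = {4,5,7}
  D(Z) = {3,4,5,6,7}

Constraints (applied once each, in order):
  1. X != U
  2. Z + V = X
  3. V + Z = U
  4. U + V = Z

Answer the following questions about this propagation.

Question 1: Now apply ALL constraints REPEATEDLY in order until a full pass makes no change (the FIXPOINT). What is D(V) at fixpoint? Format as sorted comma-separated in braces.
Answer: {}

Derivation:
pass 0 (initial): D(V)={3,4,5,6,7}
pass 1: U {3,4,5,7}->{}; V {3,4,5,6,7}->{}; X {4,5,7}->{7}; Z {3,4,5,6,7}->{}
pass 2: X {7}->{}
pass 3: no change
Fixpoint after 3 passes: D(V) = {}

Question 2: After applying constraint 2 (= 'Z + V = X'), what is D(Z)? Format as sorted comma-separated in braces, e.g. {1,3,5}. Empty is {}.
Answer: {3,4}

Derivation:
Constraint 1 (X != U) on D(X)={4,5,7} D(U)={3,4,5,7}: no change
Constraint 2 (Z + V = X) on D(Z)={3,4,5,6,7} D(V)={3,4,5,6,7} D(X)={4,5,7}: Z {3,4,5,6,7}->{3,4}; V {3,4,5,6,7}->{3,4}; X {4,5,7}->{7}
So after constraint 2: D(Z) = {3,4}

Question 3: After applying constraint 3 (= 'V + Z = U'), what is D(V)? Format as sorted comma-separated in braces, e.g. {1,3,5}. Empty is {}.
Answer: {3,4}

Derivation:
Constraint 1 (X != U) on D(X)={4,5,7} D(U)={3,4,5,7}: no change
Constraint 2 (Z + V = X) on D(Z)={3,4,5,6,7} D(V)={3,4,5,6,7} D(X)={4,5,7}: Z {3,4,5,6,7}->{3,4}; V {3,4,5,6,7}->{3,4}; X {4,5,7}->{7}
Constraint 3 (V + Z = U) on D(V)={3,4} D(Z)={3,4} D(U)={3,4,5,7}: U {3,4,5,7}->{7}
So after constraint 3: D(V) = {3,4}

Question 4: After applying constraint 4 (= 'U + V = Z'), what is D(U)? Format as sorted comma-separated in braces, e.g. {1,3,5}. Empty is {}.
Constraint 1 (X != U) on D(X)={4,5,7} D(U)={3,4,5,7}: no change
Constraint 2 (Z + V = X) on D(Z)={3,4,5,6,7} D(V)={3,4,5,6,7} D(X)={4,5,7}: Z {3,4,5,6,7}->{3,4}; V {3,4,5,6,7}->{3,4}; X {4,5,7}->{7}
Constraint 3 (V + Z = U) on D(V)={3,4} D(Z)={3,4} D(U)={3,4,5,7}: U {3,4,5,7}->{7}
Constraint 4 (U + V = Z) on D(U)={7} D(V)={3,4} D(Z)={3,4}: U {7}->{}; V {3,4}->{}; Z {3,4}->{}
So after constraint 4: D(U) = {}

Answer: {}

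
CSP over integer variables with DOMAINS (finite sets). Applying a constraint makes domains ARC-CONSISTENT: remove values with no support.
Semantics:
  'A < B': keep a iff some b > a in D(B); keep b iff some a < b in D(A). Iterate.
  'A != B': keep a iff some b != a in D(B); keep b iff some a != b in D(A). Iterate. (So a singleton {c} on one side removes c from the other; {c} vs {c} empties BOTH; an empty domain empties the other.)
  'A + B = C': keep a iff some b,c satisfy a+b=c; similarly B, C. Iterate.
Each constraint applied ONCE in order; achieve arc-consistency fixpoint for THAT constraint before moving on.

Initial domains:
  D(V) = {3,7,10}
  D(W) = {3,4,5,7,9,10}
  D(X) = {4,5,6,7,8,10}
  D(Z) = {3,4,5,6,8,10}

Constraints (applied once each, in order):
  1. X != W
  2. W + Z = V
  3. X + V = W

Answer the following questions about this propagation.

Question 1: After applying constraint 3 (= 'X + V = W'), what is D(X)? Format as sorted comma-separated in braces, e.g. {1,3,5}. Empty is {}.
Constraint 1 (X != W) on D(X)={4,5,6,7,8,10} D(W)={3,4,5,7,9,10}: no change
Constraint 2 (W + Z = V) on D(W)={3,4,5,7,9,10} D(Z)={3,4,5,6,8,10} D(V)={3,7,10}: W {3,4,5,7,9,10}->{3,4,5,7}; Z {3,4,5,6,8,10}->{3,4,5,6}; V {3,7,10}->{7,10}
Constraint 3 (X + V = W) on D(X)={4,5,6,7,8,10} D(V)={7,10} D(W)={3,4,5,7}: X {4,5,6,7,8,10}->{}; V {7,10}->{}; W {3,4,5,7}->{}
So after constraint 3: D(X) = {}

Answer: {}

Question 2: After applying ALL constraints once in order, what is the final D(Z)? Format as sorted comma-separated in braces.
Constraint 1 (X != W) on D(X)={4,5,6,7,8,10} D(W)={3,4,5,7,9,10}: no change
Constraint 2 (W + Z = V) on D(W)={3,4,5,7,9,10} D(Z)={3,4,5,6,8,10} D(V)={3,7,10}: W {3,4,5,7,9,10}->{3,4,5,7}; Z {3,4,5,6,8,10}->{3,4,5,6}; V {3,7,10}->{7,10}
Constraint 3 (X + V = W) on D(X)={4,5,6,7,8,10} D(V)={7,10} D(W)={3,4,5,7}: X {4,5,6,7,8,10}->{}; V {7,10}->{}; W {3,4,5,7}->{}
So after all 3 constraints: D(Z) = {3,4,5,6}

Answer: {3,4,5,6}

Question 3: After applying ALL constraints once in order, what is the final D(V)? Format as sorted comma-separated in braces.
Constraint 1 (X != W) on D(X)={4,5,6,7,8,10} D(W)={3,4,5,7,9,10}: no change
Constraint 2 (W + Z = V) on D(W)={3,4,5,7,9,10} D(Z)={3,4,5,6,8,10} D(V)={3,7,10}: W {3,4,5,7,9,10}->{3,4,5,7}; Z {3,4,5,6,8,10}->{3,4,5,6}; V {3,7,10}->{7,10}
Constraint 3 (X + V = W) on D(X)={4,5,6,7,8,10} D(V)={7,10} D(W)={3,4,5,7}: X {4,5,6,7,8,10}->{}; V {7,10}->{}; W {3,4,5,7}->{}
So after all 3 constraints: D(V) = {}

Answer: {}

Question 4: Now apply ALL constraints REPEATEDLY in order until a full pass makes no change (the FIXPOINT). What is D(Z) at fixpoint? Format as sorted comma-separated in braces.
pass 0 (initial): D(Z)={3,4,5,6,8,10}
pass 1: V {3,7,10}->{}; W {3,4,5,7,9,10}->{}; X {4,5,6,7,8,10}->{}; Z {3,4,5,6,8,10}->{3,4,5,6}
pass 2: Z {3,4,5,6}->{}
pass 3: no change
Fixpoint after 3 passes: D(Z) = {}

Answer: {}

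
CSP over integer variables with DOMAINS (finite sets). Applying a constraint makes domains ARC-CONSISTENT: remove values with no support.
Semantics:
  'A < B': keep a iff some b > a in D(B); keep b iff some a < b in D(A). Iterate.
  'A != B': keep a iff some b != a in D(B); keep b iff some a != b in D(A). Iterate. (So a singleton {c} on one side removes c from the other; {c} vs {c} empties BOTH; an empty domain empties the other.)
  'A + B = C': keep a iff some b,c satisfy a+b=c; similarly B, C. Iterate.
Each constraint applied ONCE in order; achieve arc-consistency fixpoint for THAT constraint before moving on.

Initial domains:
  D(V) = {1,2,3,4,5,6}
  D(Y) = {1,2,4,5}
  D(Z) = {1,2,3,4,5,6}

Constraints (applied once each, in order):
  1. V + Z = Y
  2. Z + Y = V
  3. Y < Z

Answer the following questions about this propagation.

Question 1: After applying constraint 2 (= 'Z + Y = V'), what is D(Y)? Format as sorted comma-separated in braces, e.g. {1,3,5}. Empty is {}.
Constraint 1 (V + Z = Y) on D(V)={1,2,3,4,5,6} D(Z)={1,2,3,4,5,6} D(Y)={1,2,4,5}: V {1,2,3,4,5,6}->{1,2,3,4}; Z {1,2,3,4,5,6}->{1,2,3,4}; Y {1,2,4,5}->{2,4,5}
Constraint 2 (Z + Y = V) on D(Z)={1,2,3,4} D(Y)={2,4,5} D(V)={1,2,3,4}: Z {1,2,3,4}->{1,2}; Y {2,4,5}->{2}; V {1,2,3,4}->{3,4}
So after constraint 2: D(Y) = {2}

Answer: {2}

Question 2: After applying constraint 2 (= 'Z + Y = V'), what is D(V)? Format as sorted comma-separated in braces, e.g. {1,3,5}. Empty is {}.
Answer: {3,4}

Derivation:
Constraint 1 (V + Z = Y) on D(V)={1,2,3,4,5,6} D(Z)={1,2,3,4,5,6} D(Y)={1,2,4,5}: V {1,2,3,4,5,6}->{1,2,3,4}; Z {1,2,3,4,5,6}->{1,2,3,4}; Y {1,2,4,5}->{2,4,5}
Constraint 2 (Z + Y = V) on D(Z)={1,2,3,4} D(Y)={2,4,5} D(V)={1,2,3,4}: Z {1,2,3,4}->{1,2}; Y {2,4,5}->{2}; V {1,2,3,4}->{3,4}
So after constraint 2: D(V) = {3,4}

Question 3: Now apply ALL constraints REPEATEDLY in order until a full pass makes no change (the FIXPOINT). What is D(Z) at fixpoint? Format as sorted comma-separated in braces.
pass 0 (initial): D(Z)={1,2,3,4,5,6}
pass 1: V {1,2,3,4,5,6}->{3,4}; Y {1,2,4,5}->{}; Z {1,2,3,4,5,6}->{}
pass 2: V {3,4}->{}
pass 3: no change
Fixpoint after 3 passes: D(Z) = {}

Answer: {}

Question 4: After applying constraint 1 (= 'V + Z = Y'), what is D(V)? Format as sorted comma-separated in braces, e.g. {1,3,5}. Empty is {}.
Answer: {1,2,3,4}

Derivation:
Constraint 1 (V + Z = Y) on D(V)={1,2,3,4,5,6} D(Z)={1,2,3,4,5,6} D(Y)={1,2,4,5}: V {1,2,3,4,5,6}->{1,2,3,4}; Z {1,2,3,4,5,6}->{1,2,3,4}; Y {1,2,4,5}->{2,4,5}
So after constraint 1: D(V) = {1,2,3,4}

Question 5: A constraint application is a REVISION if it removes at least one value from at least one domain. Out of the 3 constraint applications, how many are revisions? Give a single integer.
Constraint 1 (V + Z = Y) on D(V)={1,2,3,4,5,6} D(Z)={1,2,3,4,5,6} D(Y)={1,2,4,5}: V {1,2,3,4,5,6}->{1,2,3,4}; Z {1,2,3,4,5,6}->{1,2,3,4}; Y {1,2,4,5}->{2,4,5} => REVISION
Constraint 2 (Z + Y = V) on D(Z)={1,2,3,4} D(Y)={2,4,5} D(V)={1,2,3,4}: Z {1,2,3,4}->{1,2}; Y {2,4,5}->{2}; V {1,2,3,4}->{3,4} => REVISION
Constraint 3 (Y < Z) on D(Y)={2} D(Z)={1,2}: Y {2}->{}; Z {1,2}->{} => REVISION
Total revisions = 3

Answer: 3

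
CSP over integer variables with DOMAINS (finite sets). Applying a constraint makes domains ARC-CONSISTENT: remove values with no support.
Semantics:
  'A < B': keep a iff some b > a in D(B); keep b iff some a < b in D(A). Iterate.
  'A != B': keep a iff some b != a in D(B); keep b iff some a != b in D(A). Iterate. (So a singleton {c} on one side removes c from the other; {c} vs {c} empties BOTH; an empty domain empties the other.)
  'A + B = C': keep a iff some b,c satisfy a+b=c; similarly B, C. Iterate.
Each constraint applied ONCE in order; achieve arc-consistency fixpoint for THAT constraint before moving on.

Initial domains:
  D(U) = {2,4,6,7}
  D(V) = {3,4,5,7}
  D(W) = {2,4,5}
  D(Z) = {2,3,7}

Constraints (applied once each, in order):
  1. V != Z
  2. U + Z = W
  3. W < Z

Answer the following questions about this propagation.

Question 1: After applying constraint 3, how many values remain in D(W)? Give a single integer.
Answer: 0

Derivation:
Constraint 1 (V != Z) on D(V)={3,4,5,7} D(Z)={2,3,7}: no change
Constraint 2 (U + Z = W) on D(U)={2,4,6,7} D(Z)={2,3,7} D(W)={2,4,5}: U {2,4,6,7}->{2}; Z {2,3,7}->{2,3}; W {2,4,5}->{4,5}
Constraint 3 (W < Z) on D(W)={4,5} D(Z)={2,3}: W {4,5}->{}; Z {2,3}->{}
So after constraint 3: D(W)={}, size = 0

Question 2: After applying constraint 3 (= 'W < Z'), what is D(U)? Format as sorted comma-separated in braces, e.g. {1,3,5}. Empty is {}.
Constraint 1 (V != Z) on D(V)={3,4,5,7} D(Z)={2,3,7}: no change
Constraint 2 (U + Z = W) on D(U)={2,4,6,7} D(Z)={2,3,7} D(W)={2,4,5}: U {2,4,6,7}->{2}; Z {2,3,7}->{2,3}; W {2,4,5}->{4,5}
Constraint 3 (W < Z) on D(W)={4,5} D(Z)={2,3}: W {4,5}->{}; Z {2,3}->{}
So after constraint 3: D(U) = {2}

Answer: {2}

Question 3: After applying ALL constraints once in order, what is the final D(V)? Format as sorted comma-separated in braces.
Answer: {3,4,5,7}

Derivation:
Constraint 1 (V != Z) on D(V)={3,4,5,7} D(Z)={2,3,7}: no change
Constraint 2 (U + Z = W) on D(U)={2,4,6,7} D(Z)={2,3,7} D(W)={2,4,5}: U {2,4,6,7}->{2}; Z {2,3,7}->{2,3}; W {2,4,5}->{4,5}
Constraint 3 (W < Z) on D(W)={4,5} D(Z)={2,3}: W {4,5}->{}; Z {2,3}->{}
So after all 3 constraints: D(V) = {3,4,5,7}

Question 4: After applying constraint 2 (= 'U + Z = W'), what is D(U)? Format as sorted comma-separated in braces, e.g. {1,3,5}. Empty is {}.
Constraint 1 (V != Z) on D(V)={3,4,5,7} D(Z)={2,3,7}: no change
Constraint 2 (U + Z = W) on D(U)={2,4,6,7} D(Z)={2,3,7} D(W)={2,4,5}: U {2,4,6,7}->{2}; Z {2,3,7}->{2,3}; W {2,4,5}->{4,5}
So after constraint 2: D(U) = {2}

Answer: {2}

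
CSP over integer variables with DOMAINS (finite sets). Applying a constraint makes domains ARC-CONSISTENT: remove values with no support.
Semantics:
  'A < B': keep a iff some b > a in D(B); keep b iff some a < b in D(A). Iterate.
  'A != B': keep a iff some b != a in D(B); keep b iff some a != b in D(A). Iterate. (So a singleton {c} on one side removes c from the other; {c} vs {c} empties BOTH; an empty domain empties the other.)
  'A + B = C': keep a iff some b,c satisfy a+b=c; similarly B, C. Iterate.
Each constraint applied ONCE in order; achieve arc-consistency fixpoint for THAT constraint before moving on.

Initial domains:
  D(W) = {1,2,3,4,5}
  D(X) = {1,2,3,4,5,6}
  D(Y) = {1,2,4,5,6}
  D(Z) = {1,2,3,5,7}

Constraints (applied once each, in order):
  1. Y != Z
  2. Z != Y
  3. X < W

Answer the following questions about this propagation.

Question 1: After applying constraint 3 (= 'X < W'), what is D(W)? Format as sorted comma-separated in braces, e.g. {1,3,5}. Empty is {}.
Constraint 1 (Y != Z) on D(Y)={1,2,4,5,6} D(Z)={1,2,3,5,7}: no change
Constraint 2 (Z != Y) on D(Z)={1,2,3,5,7} D(Y)={1,2,4,5,6}: no change
Constraint 3 (X < W) on D(X)={1,2,3,4,5,6} D(W)={1,2,3,4,5}: X {1,2,3,4,5,6}->{1,2,3,4}; W {1,2,3,4,5}->{2,3,4,5}
So after constraint 3: D(W) = {2,3,4,5}

Answer: {2,3,4,5}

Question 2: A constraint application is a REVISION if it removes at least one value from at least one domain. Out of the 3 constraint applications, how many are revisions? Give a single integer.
Constraint 1 (Y != Z) on D(Y)={1,2,4,5,6} D(Z)={1,2,3,5,7}: no change => not a revision
Constraint 2 (Z != Y) on D(Z)={1,2,3,5,7} D(Y)={1,2,4,5,6}: no change => not a revision
Constraint 3 (X < W) on D(X)={1,2,3,4,5,6} D(W)={1,2,3,4,5}: X {1,2,3,4,5,6}->{1,2,3,4}; W {1,2,3,4,5}->{2,3,4,5} => REVISION
Total revisions = 1

Answer: 1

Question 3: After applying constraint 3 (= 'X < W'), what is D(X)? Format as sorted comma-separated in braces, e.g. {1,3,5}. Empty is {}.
Constraint 1 (Y != Z) on D(Y)={1,2,4,5,6} D(Z)={1,2,3,5,7}: no change
Constraint 2 (Z != Y) on D(Z)={1,2,3,5,7} D(Y)={1,2,4,5,6}: no change
Constraint 3 (X < W) on D(X)={1,2,3,4,5,6} D(W)={1,2,3,4,5}: X {1,2,3,4,5,6}->{1,2,3,4}; W {1,2,3,4,5}->{2,3,4,5}
So after constraint 3: D(X) = {1,2,3,4}

Answer: {1,2,3,4}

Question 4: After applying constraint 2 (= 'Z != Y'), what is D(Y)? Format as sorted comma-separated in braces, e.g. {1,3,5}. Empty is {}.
Answer: {1,2,4,5,6}

Derivation:
Constraint 1 (Y != Z) on D(Y)={1,2,4,5,6} D(Z)={1,2,3,5,7}: no change
Constraint 2 (Z != Y) on D(Z)={1,2,3,5,7} D(Y)={1,2,4,5,6}: no change
So after constraint 2: D(Y) = {1,2,4,5,6}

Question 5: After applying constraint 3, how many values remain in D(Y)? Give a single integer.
Constraint 1 (Y != Z) on D(Y)={1,2,4,5,6} D(Z)={1,2,3,5,7}: no change
Constraint 2 (Z != Y) on D(Z)={1,2,3,5,7} D(Y)={1,2,4,5,6}: no change
Constraint 3 (X < W) on D(X)={1,2,3,4,5,6} D(W)={1,2,3,4,5}: X {1,2,3,4,5,6}->{1,2,3,4}; W {1,2,3,4,5}->{2,3,4,5}
So after constraint 3: D(Y)={1,2,4,5,6}, size = 5

Answer: 5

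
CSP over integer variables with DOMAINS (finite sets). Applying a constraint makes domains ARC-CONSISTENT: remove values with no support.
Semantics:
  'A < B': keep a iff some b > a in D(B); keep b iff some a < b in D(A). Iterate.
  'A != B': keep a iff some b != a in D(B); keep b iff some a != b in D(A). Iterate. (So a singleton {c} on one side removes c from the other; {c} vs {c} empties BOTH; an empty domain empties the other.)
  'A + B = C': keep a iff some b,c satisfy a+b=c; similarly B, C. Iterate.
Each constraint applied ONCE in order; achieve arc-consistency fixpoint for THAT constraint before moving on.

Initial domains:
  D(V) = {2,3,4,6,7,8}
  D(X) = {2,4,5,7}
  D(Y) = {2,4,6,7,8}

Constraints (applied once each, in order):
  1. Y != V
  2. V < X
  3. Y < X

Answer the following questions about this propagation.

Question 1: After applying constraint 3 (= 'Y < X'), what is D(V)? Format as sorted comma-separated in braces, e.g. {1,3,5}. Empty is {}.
Constraint 1 (Y != V) on D(Y)={2,4,6,7,8} D(V)={2,3,4,6,7,8}: no change
Constraint 2 (V < X) on D(V)={2,3,4,6,7,8} D(X)={2,4,5,7}: V {2,3,4,6,7,8}->{2,3,4,6}; X {2,4,5,7}->{4,5,7}
Constraint 3 (Y < X) on D(Y)={2,4,6,7,8} D(X)={4,5,7}: Y {2,4,6,7,8}->{2,4,6}
So after constraint 3: D(V) = {2,3,4,6}

Answer: {2,3,4,6}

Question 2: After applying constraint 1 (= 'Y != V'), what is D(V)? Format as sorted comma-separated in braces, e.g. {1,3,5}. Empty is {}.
Constraint 1 (Y != V) on D(Y)={2,4,6,7,8} D(V)={2,3,4,6,7,8}: no change
So after constraint 1: D(V) = {2,3,4,6,7,8}

Answer: {2,3,4,6,7,8}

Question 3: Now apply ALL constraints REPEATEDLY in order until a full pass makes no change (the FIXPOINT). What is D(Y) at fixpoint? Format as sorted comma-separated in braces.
Answer: {2,4,6}

Derivation:
pass 0 (initial): D(Y)={2,4,6,7,8}
pass 1: V {2,3,4,6,7,8}->{2,3,4,6}; X {2,4,5,7}->{4,5,7}; Y {2,4,6,7,8}->{2,4,6}
pass 2: no change
Fixpoint after 2 passes: D(Y) = {2,4,6}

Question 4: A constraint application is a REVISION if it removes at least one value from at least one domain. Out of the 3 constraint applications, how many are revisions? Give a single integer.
Answer: 2

Derivation:
Constraint 1 (Y != V) on D(Y)={2,4,6,7,8} D(V)={2,3,4,6,7,8}: no change => not a revision
Constraint 2 (V < X) on D(V)={2,3,4,6,7,8} D(X)={2,4,5,7}: V {2,3,4,6,7,8}->{2,3,4,6}; X {2,4,5,7}->{4,5,7} => REVISION
Constraint 3 (Y < X) on D(Y)={2,4,6,7,8} D(X)={4,5,7}: Y {2,4,6,7,8}->{2,4,6} => REVISION
Total revisions = 2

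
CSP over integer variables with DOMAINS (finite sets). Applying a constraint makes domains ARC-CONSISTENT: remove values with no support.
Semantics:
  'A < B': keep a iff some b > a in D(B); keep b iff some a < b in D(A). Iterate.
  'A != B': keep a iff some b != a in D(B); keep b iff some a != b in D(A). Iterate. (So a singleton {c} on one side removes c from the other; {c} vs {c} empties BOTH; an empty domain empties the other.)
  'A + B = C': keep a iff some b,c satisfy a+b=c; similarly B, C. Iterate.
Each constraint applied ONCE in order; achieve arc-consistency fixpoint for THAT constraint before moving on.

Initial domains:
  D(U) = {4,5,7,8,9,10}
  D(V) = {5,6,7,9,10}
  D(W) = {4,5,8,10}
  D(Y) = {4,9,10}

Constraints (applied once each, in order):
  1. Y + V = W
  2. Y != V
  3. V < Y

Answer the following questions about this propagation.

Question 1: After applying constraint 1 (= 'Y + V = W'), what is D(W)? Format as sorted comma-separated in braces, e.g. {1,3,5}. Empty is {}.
Constraint 1 (Y + V = W) on D(Y)={4,9,10} D(V)={5,6,7,9,10} D(W)={4,5,8,10}: Y {4,9,10}->{4}; V {5,6,7,9,10}->{6}; W {4,5,8,10}->{10}
So after constraint 1: D(W) = {10}

Answer: {10}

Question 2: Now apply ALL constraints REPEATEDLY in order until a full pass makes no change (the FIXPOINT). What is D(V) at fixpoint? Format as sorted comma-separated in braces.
pass 0 (initial): D(V)={5,6,7,9,10}
pass 1: V {5,6,7,9,10}->{}; W {4,5,8,10}->{10}; Y {4,9,10}->{}
pass 2: W {10}->{}
pass 3: no change
Fixpoint after 3 passes: D(V) = {}

Answer: {}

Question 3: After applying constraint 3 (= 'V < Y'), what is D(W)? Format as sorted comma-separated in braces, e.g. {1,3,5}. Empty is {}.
Answer: {10}

Derivation:
Constraint 1 (Y + V = W) on D(Y)={4,9,10} D(V)={5,6,7,9,10} D(W)={4,5,8,10}: Y {4,9,10}->{4}; V {5,6,7,9,10}->{6}; W {4,5,8,10}->{10}
Constraint 2 (Y != V) on D(Y)={4} D(V)={6}: no change
Constraint 3 (V < Y) on D(V)={6} D(Y)={4}: V {6}->{}; Y {4}->{}
So after constraint 3: D(W) = {10}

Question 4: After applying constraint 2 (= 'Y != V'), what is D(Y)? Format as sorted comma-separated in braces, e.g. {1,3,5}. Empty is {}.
Answer: {4}

Derivation:
Constraint 1 (Y + V = W) on D(Y)={4,9,10} D(V)={5,6,7,9,10} D(W)={4,5,8,10}: Y {4,9,10}->{4}; V {5,6,7,9,10}->{6}; W {4,5,8,10}->{10}
Constraint 2 (Y != V) on D(Y)={4} D(V)={6}: no change
So after constraint 2: D(Y) = {4}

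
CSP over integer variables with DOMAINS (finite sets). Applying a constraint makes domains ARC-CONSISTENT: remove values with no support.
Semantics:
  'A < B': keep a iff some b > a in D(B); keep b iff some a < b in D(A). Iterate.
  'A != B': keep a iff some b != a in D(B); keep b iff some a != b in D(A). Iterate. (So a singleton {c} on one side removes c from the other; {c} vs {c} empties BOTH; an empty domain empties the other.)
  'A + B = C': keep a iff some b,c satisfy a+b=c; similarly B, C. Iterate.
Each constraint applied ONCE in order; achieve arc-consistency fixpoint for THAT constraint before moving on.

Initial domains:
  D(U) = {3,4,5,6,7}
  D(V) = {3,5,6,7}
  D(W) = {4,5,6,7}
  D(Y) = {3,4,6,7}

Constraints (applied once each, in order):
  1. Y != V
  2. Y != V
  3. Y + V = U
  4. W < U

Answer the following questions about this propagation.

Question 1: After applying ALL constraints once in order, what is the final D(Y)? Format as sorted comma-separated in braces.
Answer: {3,4}

Derivation:
Constraint 1 (Y != V) on D(Y)={3,4,6,7} D(V)={3,5,6,7}: no change
Constraint 2 (Y != V) on D(Y)={3,4,6,7} D(V)={3,5,6,7}: no change
Constraint 3 (Y + V = U) on D(Y)={3,4,6,7} D(V)={3,5,6,7} D(U)={3,4,5,6,7}: Y {3,4,6,7}->{3,4}; V {3,5,6,7}->{3}; U {3,4,5,6,7}->{6,7}
Constraint 4 (W < U) on D(W)={4,5,6,7} D(U)={6,7}: W {4,5,6,7}->{4,5,6}
So after all 4 constraints: D(Y) = {3,4}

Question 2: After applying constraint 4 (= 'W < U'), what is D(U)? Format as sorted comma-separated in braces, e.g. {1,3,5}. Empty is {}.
Constraint 1 (Y != V) on D(Y)={3,4,6,7} D(V)={3,5,6,7}: no change
Constraint 2 (Y != V) on D(Y)={3,4,6,7} D(V)={3,5,6,7}: no change
Constraint 3 (Y + V = U) on D(Y)={3,4,6,7} D(V)={3,5,6,7} D(U)={3,4,5,6,7}: Y {3,4,6,7}->{3,4}; V {3,5,6,7}->{3}; U {3,4,5,6,7}->{6,7}
Constraint 4 (W < U) on D(W)={4,5,6,7} D(U)={6,7}: W {4,5,6,7}->{4,5,6}
So after constraint 4: D(U) = {6,7}

Answer: {6,7}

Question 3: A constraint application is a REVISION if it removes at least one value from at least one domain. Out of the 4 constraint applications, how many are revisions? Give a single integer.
Answer: 2

Derivation:
Constraint 1 (Y != V) on D(Y)={3,4,6,7} D(V)={3,5,6,7}: no change => not a revision
Constraint 2 (Y != V) on D(Y)={3,4,6,7} D(V)={3,5,6,7}: no change => not a revision
Constraint 3 (Y + V = U) on D(Y)={3,4,6,7} D(V)={3,5,6,7} D(U)={3,4,5,6,7}: Y {3,4,6,7}->{3,4}; V {3,5,6,7}->{3}; U {3,4,5,6,7}->{6,7} => REVISION
Constraint 4 (W < U) on D(W)={4,5,6,7} D(U)={6,7}: W {4,5,6,7}->{4,5,6} => REVISION
Total revisions = 2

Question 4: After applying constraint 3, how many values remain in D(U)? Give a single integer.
Answer: 2

Derivation:
Constraint 1 (Y != V) on D(Y)={3,4,6,7} D(V)={3,5,6,7}: no change
Constraint 2 (Y != V) on D(Y)={3,4,6,7} D(V)={3,5,6,7}: no change
Constraint 3 (Y + V = U) on D(Y)={3,4,6,7} D(V)={3,5,6,7} D(U)={3,4,5,6,7}: Y {3,4,6,7}->{3,4}; V {3,5,6,7}->{3}; U {3,4,5,6,7}->{6,7}
So after constraint 3: D(U)={6,7}, size = 2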